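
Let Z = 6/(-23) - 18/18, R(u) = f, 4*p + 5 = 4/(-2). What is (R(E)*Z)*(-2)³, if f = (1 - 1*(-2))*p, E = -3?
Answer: -1218/23 ≈ -52.957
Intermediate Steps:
p = -7/4 (p = -5/4 + (4/(-2))/4 = -5/4 + (4*(-½))/4 = -5/4 + (¼)*(-2) = -5/4 - ½ = -7/4 ≈ -1.7500)
f = -21/4 (f = (1 - 1*(-2))*(-7/4) = (1 + 2)*(-7/4) = 3*(-7/4) = -21/4 ≈ -5.2500)
R(u) = -21/4
Z = -29/23 (Z = 6*(-1/23) - 18*1/18 = -6/23 - 1 = -29/23 ≈ -1.2609)
(R(E)*Z)*(-2)³ = -21/4*(-29/23)*(-2)³ = (609/92)*(-8) = -1218/23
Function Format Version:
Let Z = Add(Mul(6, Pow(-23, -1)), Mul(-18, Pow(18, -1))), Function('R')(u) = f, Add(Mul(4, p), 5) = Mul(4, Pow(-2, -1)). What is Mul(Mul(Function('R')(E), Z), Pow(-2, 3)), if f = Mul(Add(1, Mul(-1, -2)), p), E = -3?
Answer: Rational(-1218, 23) ≈ -52.957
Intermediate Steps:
p = Rational(-7, 4) (p = Add(Rational(-5, 4), Mul(Rational(1, 4), Mul(4, Pow(-2, -1)))) = Add(Rational(-5, 4), Mul(Rational(1, 4), Mul(4, Rational(-1, 2)))) = Add(Rational(-5, 4), Mul(Rational(1, 4), -2)) = Add(Rational(-5, 4), Rational(-1, 2)) = Rational(-7, 4) ≈ -1.7500)
f = Rational(-21, 4) (f = Mul(Add(1, Mul(-1, -2)), Rational(-7, 4)) = Mul(Add(1, 2), Rational(-7, 4)) = Mul(3, Rational(-7, 4)) = Rational(-21, 4) ≈ -5.2500)
Function('R')(u) = Rational(-21, 4)
Z = Rational(-29, 23) (Z = Add(Mul(6, Rational(-1, 23)), Mul(-18, Rational(1, 18))) = Add(Rational(-6, 23), -1) = Rational(-29, 23) ≈ -1.2609)
Mul(Mul(Function('R')(E), Z), Pow(-2, 3)) = Mul(Mul(Rational(-21, 4), Rational(-29, 23)), Pow(-2, 3)) = Mul(Rational(609, 92), -8) = Rational(-1218, 23)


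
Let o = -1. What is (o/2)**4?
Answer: 1/16 ≈ 0.062500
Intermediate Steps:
(o/2)**4 = (-1/2)**4 = 1/16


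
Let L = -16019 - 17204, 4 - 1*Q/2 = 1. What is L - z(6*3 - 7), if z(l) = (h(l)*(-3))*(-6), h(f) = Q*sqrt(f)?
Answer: -33223 - 108*sqrt(11) ≈ -33581.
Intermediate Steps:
Q = 6 (Q = 8 - 2*1 = 8 - 2 = 6)
h(f) = 6*sqrt(f)
L = -33223
z(l) = 108*sqrt(l) (z(l) = ((6*sqrt(l))*(-3))*(-6) = -18*sqrt(l)*(-6) = 108*sqrt(l))
L - z(6*3 - 7) = -33223 - 108*sqrt(6*3 - 7) = -33223 - 108*sqrt(18 - 7) = -33223 - 108*sqrt(11)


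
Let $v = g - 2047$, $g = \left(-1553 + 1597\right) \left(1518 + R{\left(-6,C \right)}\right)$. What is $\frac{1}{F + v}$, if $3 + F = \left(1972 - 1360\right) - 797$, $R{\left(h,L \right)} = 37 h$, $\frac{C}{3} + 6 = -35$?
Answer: $\frac{1}{54789} \approx 1.8252 \cdot 10^{-5}$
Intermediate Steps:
$C = -123$ ($C = -18 + 3 \left(-35\right) = -18 - 105 = -123$)
$g = 57024$ ($g = \left(-1553 + 1597\right) \left(1518 + 37 \left(-6\right)\right) = 44 \left(1518 - 222\right) = 44 \cdot 1296 = 57024$)
$F = -188$ ($F = -3 + \left(\left(1972 - 1360\right) - 797\right) = -3 + \left(612 - 797\right) = -3 - 185 = -188$)
$v = 54977$ ($v = 57024 - 2047 = 54977$)
$\frac{1}{F + v} = \frac{1}{-188 + 54977} = \frac{1}{54789}$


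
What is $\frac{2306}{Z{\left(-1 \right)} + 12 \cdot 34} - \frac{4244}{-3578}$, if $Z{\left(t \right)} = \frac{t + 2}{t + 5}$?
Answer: $\frac{19966962}{2921437} \approx 6.8346$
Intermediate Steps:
$Z{\left(t \right)} = \frac{2 + t}{5 + t}$
$\frac{2306}{Z{\left(-1 \right)} + 12 \cdot 34} - \frac{4244}{-3578} = \frac{2306}{\frac{2 - 1}{5 - 1} + 12 \cdot 34} - \frac{4244}{-3578} = \frac{2306}{\frac{1}{4} \cdot 1 + 408} - - \frac{2122}{1789} = \frac{2306}{\frac{1}{4} \cdot 1 + 408} + \frac{2122}{1789} = \frac{2306}{\frac{1}{4} + 408} + \frac{2122}{1789} = \frac{2306}{\frac{1633}{4}} + \frac{2122}{1789} = 2306 \cdot \frac{4}{1633} + \frac{2122}{1789} = \frac{9224}{1633} + \frac{2122}{1789} = \frac{19966962}{2921437}$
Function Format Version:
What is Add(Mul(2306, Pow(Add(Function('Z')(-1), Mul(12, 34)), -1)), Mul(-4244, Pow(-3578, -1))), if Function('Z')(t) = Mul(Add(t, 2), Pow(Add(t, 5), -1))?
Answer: Rational(19966962, 2921437) ≈ 6.8346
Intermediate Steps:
Function('Z')(t) = Mul(Pow(Add(5, t), -1), Add(2, t)) (Function('Z')(t) = Mul(Add(2, t), Pow(Add(5, t), -1)) = Mul(Pow(Add(5, t), -1), Add(2, t)))
Add(Mul(2306, Pow(Add(Function('Z')(-1), Mul(12, 34)), -1)), Mul(-4244, Pow(-3578, -1))) = Add(Mul(2306, Pow(Add(Mul(Pow(Add(5, -1), -1), Add(2, -1)), Mul(12, 34)), -1)), Mul(-4244, Pow(-3578, -1))) = Add(Mul(2306, Pow(Add(Mul(Pow(4, -1), 1), 408), -1)), Mul(-4244, Rational(-1, 3578))) = Add(Mul(2306, Pow(Add(Mul(Rational(1, 4), 1), 408), -1)), Rational(2122, 1789)) = Add(Mul(2306, Pow(Add(Rational(1, 4), 408), -1)), Rational(2122, 1789)) = Add(Mul(2306, Pow(Rational(1633, 4), -1)), Rational(2122, 1789)) = Add(Mul(2306, Rational(4, 1633)), Rational(2122, 1789)) = Add(Rational(9224, 1633), Rational(2122, 1789)) = Rational(19966962, 2921437)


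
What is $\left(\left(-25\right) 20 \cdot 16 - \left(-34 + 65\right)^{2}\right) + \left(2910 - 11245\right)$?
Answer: $-17296$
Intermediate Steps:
$\left(\left(-25\right) 20 \cdot 16 - \left(-34 + 65\right)^{2}\right) + \left(2910 - 11245\right) = \left(\left(-500\right) 16 - 31^{2}\right) - 8335 = \left(-8000 - 961\right) - 8335 = -8961 - 8335 = -17296$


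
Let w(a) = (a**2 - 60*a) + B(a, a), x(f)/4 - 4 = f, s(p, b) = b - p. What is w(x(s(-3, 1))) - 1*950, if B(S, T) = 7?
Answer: -1839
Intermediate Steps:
x(f) = 16 + 4*f
w(a) = 7 + a**2 - 60*a (w(a) = (a**2 - 60*a) + 7 = 7 + a**2 - 60*a)
w(x(s(-3, 1))) - 1*950 = (7 + (16 + 4*(1 - 1*(-3)))**2 - 60*(16 + 4*(1 - 1*(-3)))) - 1*950 = (7 + (16 + 4*(1 + 3))**2 - 60*(16 + 4*(1 + 3))) - 950 = (7 + (16 + 4*4)**2 - 60*(16 + 4*4)) - 950 = (7 + (16 + 16)**2 - 60*(16 + 16)) - 950 = (7 + 32**2 - 60*32) - 950 = (7 + 1024 - 1920) - 950 = -889 - 950 = -1839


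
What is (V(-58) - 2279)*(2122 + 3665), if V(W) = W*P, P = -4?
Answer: -11845989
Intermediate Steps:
V(W) = -4*W (V(W) = W*(-4) = -4*W)
(V(-58) - 2279)*(2122 + 3665) = (-4*(-58) - 2279)*(2122 + 3665) = (232 - 2279)*5787 = -2047*5787 = -11845989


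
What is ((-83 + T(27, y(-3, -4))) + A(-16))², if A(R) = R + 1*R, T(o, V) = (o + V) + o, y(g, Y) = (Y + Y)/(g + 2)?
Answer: 2809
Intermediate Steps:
y(g, Y) = 2*Y/(2 + g) (y(g, Y) = (2*Y)/(2 + g) = 2*Y/(2 + g))
T(o, V) = V + 2*o (T(o, V) = (V + o) + o = V + 2*o)
A(R) = 2*R (A(R) = R + R = 2*R)
((-83 + T(27, y(-3, -4))) + A(-16))² = ((-83 + (2*(-4)/(2 - 3) + 2*27)) + 2*(-16))² = ((-83 + (2*(-4)/(-1) + 54)) - 32)² = ((-83 + (2*(-4)*(-1) + 54)) - 32)² = ((-83 + (8 + 54)) - 32)² = ((-83 + 62) - 32)² = (-21 - 32)² = (-53)² = 2809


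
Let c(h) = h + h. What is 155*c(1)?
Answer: 310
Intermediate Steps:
c(h) = 2*h
155*c(1) = 155*(2*1) = 155*2 = 310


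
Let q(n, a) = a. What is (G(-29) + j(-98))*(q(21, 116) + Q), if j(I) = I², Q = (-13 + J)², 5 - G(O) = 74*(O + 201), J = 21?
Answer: -561420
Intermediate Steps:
G(O) = -14869 - 74*O (G(O) = 5 - 74*(O + 201) = 5 - 74*(201 + O) = 5 - (14874 + 74*O) = 5 + (-14874 - 74*O) = -14869 - 74*O)
Q = 64 (Q = (-13 + 21)² = 8² = 64)
(G(-29) + j(-98))*(q(21, 116) + Q) = ((-14869 - 74*(-29)) + (-98)²)*(116 + 64) = ((-14869 + 2146) + 9604)*180 = (-12723 + 9604)*180 = -3119*180 = -561420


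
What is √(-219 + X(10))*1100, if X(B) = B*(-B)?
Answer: 1100*I*√319 ≈ 19647.0*I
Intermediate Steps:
X(B) = -B²
√(-219 + X(10))*1100 = √(-219 - 1*10²)*1100 = √(-219 - 1*100)*1100 = √(-219 - 100)*1100 = √(-319)*1100 = (I*√319)*1100 = 1100*I*√319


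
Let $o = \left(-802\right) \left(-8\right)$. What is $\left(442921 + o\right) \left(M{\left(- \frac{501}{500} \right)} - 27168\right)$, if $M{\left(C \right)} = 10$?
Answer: $-12203094246$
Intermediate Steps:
$o = 6416$
$\left(442921 + o\right) \left(M{\left(- \frac{501}{500} \right)} - 27168\right) = \left(442921 + 6416\right) \left(10 - 27168\right) = 449337 \left(-27158\right) = -12203094246$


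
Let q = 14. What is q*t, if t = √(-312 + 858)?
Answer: 14*√546 ≈ 327.13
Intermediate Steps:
t = √546 ≈ 23.367
q*t = 14*√546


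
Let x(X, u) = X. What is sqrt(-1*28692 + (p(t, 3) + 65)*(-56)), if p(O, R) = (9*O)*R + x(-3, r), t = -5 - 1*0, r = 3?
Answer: 2*I*sqrt(6151) ≈ 156.86*I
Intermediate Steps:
t = -5 (t = -5 + 0 = -5)
p(O, R) = -3 + 9*O*R (p(O, R) = (9*O)*R - 3 = 9*O*R - 3 = -3 + 9*O*R)
sqrt(-1*28692 + (p(t, 3) + 65)*(-56)) = sqrt(-1*28692 + ((-3 + 9*(-5)*3) + 65)*(-56)) = sqrt(-28692 + ((-3 - 135) + 65)*(-56)) = sqrt(-28692 + (-138 + 65)*(-56)) = sqrt(-28692 - 73*(-56)) = sqrt(-28692 + 4088) = sqrt(-24604) = 2*I*sqrt(6151)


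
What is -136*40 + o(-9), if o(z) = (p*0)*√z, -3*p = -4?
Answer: -5440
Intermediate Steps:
p = 4/3 (p = -⅓*(-4) = 4/3 ≈ 1.3333)
o(z) = 0 (o(z) = ((4/3)*0)*√z = 0*√z = 0)
-136*40 + o(-9) = -136*40 + 0 = -5440 + 0 = -5440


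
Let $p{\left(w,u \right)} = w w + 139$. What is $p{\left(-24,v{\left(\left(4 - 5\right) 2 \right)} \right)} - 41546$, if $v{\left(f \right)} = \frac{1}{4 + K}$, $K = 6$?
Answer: $-40831$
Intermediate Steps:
$v{\left(f \right)} = \frac{1}{10}$ ($v{\left(f \right)} = \frac{1}{4 + 6} = \frac{1}{10}$)
$p{\left(w,u \right)} = 139 + w^{2}$ ($p{\left(w,u \right)} = w^{2} + 139 = 139 + w^{2}$)
$p{\left(-24,v{\left(\left(4 - 5\right) 2 \right)} \right)} - 41546 = \left(139 + \left(-24\right)^{2}\right) - 41546 = \left(139 + 576\right) - 41546 = 715 - 41546 = -40831$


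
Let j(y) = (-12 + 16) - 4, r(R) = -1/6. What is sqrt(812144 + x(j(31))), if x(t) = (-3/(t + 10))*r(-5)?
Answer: sqrt(81214405)/10 ≈ 901.19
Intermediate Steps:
r(R) = -1/6 (r(R) = -1*1/6 = -1/6)
j(y) = 0 (j(y) = 4 - 4 = 0)
x(t) = 1/(2*(10 + t)) (x(t) = (-3/(t + 10))*(-1/6) = (-3/(10 + t))*(-1/6) = -3/(10 + t)*(-1/6) = 1/(2*(10 + t)))
sqrt(812144 + x(j(31))) = sqrt(812144 + 1/(2*(10 + 0))) = sqrt(812144 + (1/2)/10) = sqrt(812144 + (1/2)*(1/10)) = sqrt(812144 + 1/20) = sqrt(16242881/20) = sqrt(81214405)/10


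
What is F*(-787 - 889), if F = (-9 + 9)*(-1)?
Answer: 0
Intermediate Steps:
F = 0 (F = 0*(-1) = 0)
F*(-787 - 889) = 0*(-787 - 889) = 0*(-1676) = 0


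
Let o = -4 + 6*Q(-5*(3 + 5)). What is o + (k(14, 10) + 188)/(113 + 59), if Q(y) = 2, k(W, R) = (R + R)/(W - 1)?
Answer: 5088/559 ≈ 9.1020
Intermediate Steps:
k(W, R) = 2*R/(-1 + W) (k(W, R) = (2*R)/(-1 + W) = 2*R/(-1 + W))
o = 8 (o = -4 + 6*2 = -4 + 12 = 8)
o + (k(14, 10) + 188)/(113 + 59) = 8 + (2*10/(-1 + 14) + 188)/(113 + 59) = 8 + (2*10/13 + 188)/172 = 8 + (2*10*(1/13) + 188)*(1/172) = 8 + (20/13 + 188)*(1/172) = 8 + (2464/13)*(1/172) = 8 + 616/559 = 5088/559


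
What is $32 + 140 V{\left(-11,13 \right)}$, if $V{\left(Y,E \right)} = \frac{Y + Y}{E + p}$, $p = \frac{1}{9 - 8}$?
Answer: $-188$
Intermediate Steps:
$p = 1$ ($p = 1^{-1} = 1$)
$V{\left(Y,E \right)} = \frac{2 Y}{1 + E}$ ($V{\left(Y,E \right)} = \frac{Y + Y}{E + 1} = \frac{2 Y}{1 + E}$)
$32 + 140 V{\left(-11,13 \right)} = 32 + 140 \cdot 2 \left(-11\right) \frac{1}{1 + 13} = 32 + 140 \cdot 2 \left(-11\right) \frac{1}{14} = 32 + 140 \left(- \frac{11}{7}\right) = 32 - 220 = -188$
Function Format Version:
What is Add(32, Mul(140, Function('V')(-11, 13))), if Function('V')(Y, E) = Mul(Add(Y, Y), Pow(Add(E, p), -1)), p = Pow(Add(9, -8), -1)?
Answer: -188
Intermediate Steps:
p = 1 (p = Pow(1, -1) = 1)
Function('V')(Y, E) = Mul(2, Y, Pow(Add(1, E), -1)) (Function('V')(Y, E) = Mul(Add(Y, Y), Pow(Add(E, 1), -1)) = Mul(Mul(2, Y), Pow(Add(1, E), -1)) = Mul(2, Y, Pow(Add(1, E), -1)))
Add(32, Mul(140, Function('V')(-11, 13))) = Add(32, Mul(140, Mul(2, -11, Pow(Add(1, 13), -1)))) = Add(32, Mul(140, Mul(2, -11, Pow(14, -1)))) = Add(32, Mul(140, Mul(2, -11, Rational(1, 14)))) = Add(32, Mul(140, Rational(-11, 7))) = Add(32, -220) = -188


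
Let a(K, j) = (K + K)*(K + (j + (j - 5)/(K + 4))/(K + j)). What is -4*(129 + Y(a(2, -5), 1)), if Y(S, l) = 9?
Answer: -552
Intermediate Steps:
a(K, j) = 2*K*(K + (j + (-5 + j)/(4 + K))/(K + j)) (a(K, j) = (2*K)*(K + (j + (-5 + j)/(4 + K))/(K + j)) = 2*K*(K + (j + (-5 + j)/(4 + K))/(K + j)))
-4*(129 + Y(a(2, -5), 1)) = -4*(129 + 9) = -4*138 = -552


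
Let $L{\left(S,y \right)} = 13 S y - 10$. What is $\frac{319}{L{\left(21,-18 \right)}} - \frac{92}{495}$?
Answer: $- \frac{610913}{2437380} \approx -0.25064$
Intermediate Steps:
$L{\left(S,y \right)} = -10 + 13 S y$ ($L{\left(S,y \right)} = 13 S y - 10 = -10 + 13 S y$)
$\frac{319}{L{\left(21,-18 \right)}} - \frac{92}{495} = \frac{319}{-10 + 13 \cdot 21 \left(-18\right)} - \frac{92}{495} = \frac{319}{-10 - 4914} - \frac{92}{495} = \frac{319}{-4924} - \frac{92}{495} = 319 \left(- \frac{1}{4924}\right) - \frac{92}{495} = - \frac{319}{4924} - \frac{92}{495} = - \frac{610913}{2437380}$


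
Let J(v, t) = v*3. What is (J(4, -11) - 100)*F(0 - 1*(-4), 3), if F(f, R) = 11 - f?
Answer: -616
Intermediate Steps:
J(v, t) = 3*v
(J(4, -11) - 100)*F(0 - 1*(-4), 3) = (3*4 - 100)*(11 - (0 - 1*(-4))) = (12 - 100)*(11 - (0 + 4)) = -88*(11 - 1*4) = -88*(11 - 4) = -88*7 = -616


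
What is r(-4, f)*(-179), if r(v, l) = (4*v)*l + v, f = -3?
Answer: -7876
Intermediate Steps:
r(v, l) = v + 4*l*v (r(v, l) = 4*l*v + v = v + 4*l*v)
r(-4, f)*(-179) = -4*(1 + 4*(-3))*(-179) = -4*(1 - 12)*(-179) = -4*(-11)*(-179) = 44*(-179) = -7876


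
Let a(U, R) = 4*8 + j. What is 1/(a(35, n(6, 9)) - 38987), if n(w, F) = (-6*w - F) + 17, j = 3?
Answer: -1/38952 ≈ -2.5673e-5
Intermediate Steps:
n(w, F) = 17 - F - 6*w (n(w, F) = (-F - 6*w) + 17 = 17 - F - 6*w)
a(U, R) = 35 (a(U, R) = 4*8 + 3 = 32 + 3 = 35)
1/(a(35, n(6, 9)) - 38987) = 1/(35 - 38987) = 1/(-38952) = -1/38952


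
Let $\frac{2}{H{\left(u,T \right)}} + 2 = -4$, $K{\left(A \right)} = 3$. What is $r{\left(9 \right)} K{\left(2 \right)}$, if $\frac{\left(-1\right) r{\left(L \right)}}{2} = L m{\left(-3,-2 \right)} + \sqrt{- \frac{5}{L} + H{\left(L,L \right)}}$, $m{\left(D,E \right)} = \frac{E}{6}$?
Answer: $18 - 4 i \sqrt{2} \approx 18.0 - 5.6569 i$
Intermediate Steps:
$H{\left(u,T \right)} = - \frac{1}{3}$ ($H{\left(u,T \right)} = \frac{2}{-2 - 4} = \frac{2}{-6} = 2 \left(- \frac{1}{6}\right) = - \frac{1}{3}$)
$m{\left(D,E \right)} = \frac{E}{6}$ ($m{\left(D,E \right)} = E \frac{1}{6} = \frac{E}{6}$)
$r{\left(L \right)} = - 2 \sqrt{- \frac{1}{3} - \frac{5}{L}} + \frac{2 L}{3}$ ($r{\left(L \right)} = - 2 \left(L \frac{1}{6} \left(-2\right) + \sqrt{- \frac{5}{L} - \frac{1}{3}}\right) = - 2 \left(L \left(- \frac{1}{3}\right) + \sqrt{- \frac{1}{3} - \frac{5}{L}}\right) = - 2 \left(- \frac{L}{3} + \sqrt{- \frac{1}{3} - \frac{5}{L}}\right) = - 2 \left(\sqrt{- \frac{1}{3} - \frac{5}{L}} - \frac{L}{3}\right) = - 2 \sqrt{- \frac{1}{3} - \frac{5}{L}} + \frac{2 L}{3}$)
$r{\left(9 \right)} K{\left(2 \right)} = \left(\frac{2}{3} \cdot 9 - \frac{2 \sqrt{3} \sqrt{\frac{-15 - 9}{9}}}{3}\right) 3 = \left(6 - \frac{2 \sqrt{3} \sqrt{\frac{-15 - 9}{9}}}{3}\right) 3 = \left(6 - \frac{2 \sqrt{3} \sqrt{\frac{1}{9} \left(-24\right)}}{3}\right) 3 = \left(6 - \frac{2 \sqrt{3} \sqrt{- \frac{8}{3}}}{3}\right) 3 = \left(6 - \frac{2 \sqrt{3} \frac{2 i \sqrt{6}}{3}}{3}\right) 3 = \left(6 - \frac{4 i \sqrt{2}}{3}\right) 3 = 18 - 4 i \sqrt{2}$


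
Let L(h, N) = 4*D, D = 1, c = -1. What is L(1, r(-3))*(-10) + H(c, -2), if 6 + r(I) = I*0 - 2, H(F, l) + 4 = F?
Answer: -45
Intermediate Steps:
H(F, l) = -4 + F
r(I) = -8 (r(I) = -6 + (I*0 - 2) = -6 + (0 - 2) = -6 - 2 = -8)
L(h, N) = 4 (L(h, N) = 4*1 = 4)
L(1, r(-3))*(-10) + H(c, -2) = 4*(-10) + (-4 - 1) = -40 - 5 = -45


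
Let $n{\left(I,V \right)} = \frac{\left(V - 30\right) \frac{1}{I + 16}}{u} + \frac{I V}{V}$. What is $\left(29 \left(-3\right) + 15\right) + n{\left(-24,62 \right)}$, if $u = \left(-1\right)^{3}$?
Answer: $-92$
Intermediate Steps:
$u = -1$
$n{\left(I,V \right)} = I - \frac{-30 + V}{16 + I}$ ($n{\left(I,V \right)} = \frac{\left(V - 30\right) \frac{1}{I + 16}}{-1} + \frac{I V}{V} = \frac{-30 + V}{16 + I} \left(-1\right) + I = - \frac{-30 + V}{16 + I} + I = I - \frac{-30 + V}{16 + I}$)
$\left(29 \left(-3\right) + 15\right) + n{\left(-24,62 \right)} = \left(29 \left(-3\right) + 15\right) + \frac{30 + \left(-24\right)^{2} - 62 + 16 \left(-24\right)}{16 - 24} = \left(-87 + 15\right) + \frac{30 + 576 - 62 - 384}{-8} = -72 - 20 = -92$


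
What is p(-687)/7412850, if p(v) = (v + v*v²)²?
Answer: 233630613241538/16473 ≈ 1.4183e+10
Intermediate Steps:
p(v) = (v + v³)²
p(-687)/7412850 = ((-687)²*(1 + (-687)²)²)/7412850 = (471969*(1 + 471969)²)*(1/7412850) = (471969*471970²)*(1/7412850) = (471969*222755680900)*(1/7412850) = 105133775958692100*(1/7412850) = 233630613241538/16473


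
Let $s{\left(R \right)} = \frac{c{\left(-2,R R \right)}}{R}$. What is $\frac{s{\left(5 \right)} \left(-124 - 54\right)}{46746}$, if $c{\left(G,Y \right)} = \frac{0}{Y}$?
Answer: $0$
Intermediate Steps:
$c{\left(G,Y \right)} = 0$
$s{\left(R \right)} = 0$ ($s{\left(R \right)} = \frac{0}{R} = 0$)
$\frac{s{\left(5 \right)} \left(-124 - 54\right)}{46746} = \frac{0 \left(-124 - 54\right)}{46746} = 0 \left(-124 - 54\right) \frac{1}{46746} = 0 \left(-178\right) \frac{1}{46746} = 0 \cdot \frac{1}{46746} = 0$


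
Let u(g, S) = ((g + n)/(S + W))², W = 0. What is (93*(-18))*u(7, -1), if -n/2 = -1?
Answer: -135594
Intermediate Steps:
n = 2 (n = -2*(-1) = 2)
u(g, S) = (2 + g)²/S² (u(g, S) = ((g + 2)/(S + 0))² = ((2 + g)/S)² = (2 + g)²/S²)
(93*(-18))*u(7, -1) = (93*(-18))*((2 + 7)²/(-1)²) = -1674*9² = -1674*81 = -135594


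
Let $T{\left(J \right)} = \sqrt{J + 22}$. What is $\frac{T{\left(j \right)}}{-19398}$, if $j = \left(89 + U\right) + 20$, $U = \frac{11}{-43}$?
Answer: $- \frac{\sqrt{241746}}{834114} \approx -0.00058946$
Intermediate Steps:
$U = - \frac{11}{43}$ ($U = 11 \left(- \frac{1}{43}\right) = - \frac{11}{43} \approx -0.25581$)
$j = \frac{4676}{43}$ ($j = \left(89 - \frac{11}{43}\right) + 20 = \frac{3816}{43} + 20 = \frac{4676}{43} \approx 108.74$)
$T{\left(J \right)} = \sqrt{22 + J}$
$\frac{T{\left(j \right)}}{-19398} = \frac{\sqrt{22 + \frac{4676}{43}}}{-19398} = \sqrt{\frac{5622}{43}} \left(- \frac{1}{19398}\right) = \frac{\sqrt{241746}}{43} \left(- \frac{1}{19398}\right) = - \frac{\sqrt{241746}}{834114}$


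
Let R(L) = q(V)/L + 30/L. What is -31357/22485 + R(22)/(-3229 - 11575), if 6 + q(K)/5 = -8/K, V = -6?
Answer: -2553187129/1830773670 ≈ -1.3946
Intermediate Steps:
q(K) = -30 - 40/K (q(K) = -30 + 5*(-8/K) = -30 - 40/K)
R(L) = 20/(3*L) (R(L) = (-30 - 40/(-6))/L + 30/L = (-30 - 40*(-⅙))/L + 30/L = (-30 + 20/3)/L + 30/L = -70/(3*L) + 30/L = 20/(3*L))
-31357/22485 + R(22)/(-3229 - 11575) = -31357/22485 + ((20/3)/22)/(-3229 - 11575) = -31357*1/22485 + ((20/3)*(1/22))/(-14804) = -31357/22485 + (10/33)*(-1/14804) = -31357/22485 - 5/244266 = -2553187129/1830773670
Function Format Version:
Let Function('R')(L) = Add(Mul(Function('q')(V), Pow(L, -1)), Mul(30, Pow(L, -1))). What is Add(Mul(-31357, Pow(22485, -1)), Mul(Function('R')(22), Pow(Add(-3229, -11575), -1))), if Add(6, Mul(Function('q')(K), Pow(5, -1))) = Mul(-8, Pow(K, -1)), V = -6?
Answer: Rational(-2553187129, 1830773670) ≈ -1.3946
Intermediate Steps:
Function('q')(K) = Add(-30, Mul(-40, Pow(K, -1))) (Function('q')(K) = Add(-30, Mul(5, Mul(-8, Pow(K, -1)))) = Add(-30, Mul(-40, Pow(K, -1))))
Function('R')(L) = Mul(Rational(20, 3), Pow(L, -1)) (Function('R')(L) = Add(Mul(Add(-30, Mul(-40, Pow(-6, -1))), Pow(L, -1)), Mul(30, Pow(L, -1))) = Add(Mul(Add(-30, Mul(-40, Rational(-1, 6))), Pow(L, -1)), Mul(30, Pow(L, -1))) = Add(Mul(Add(-30, Rational(20, 3)), Pow(L, -1)), Mul(30, Pow(L, -1))) = Add(Mul(Rational(-70, 3), Pow(L, -1)), Mul(30, Pow(L, -1))) = Mul(Rational(20, 3), Pow(L, -1)))
Add(Mul(-31357, Pow(22485, -1)), Mul(Function('R')(22), Pow(Add(-3229, -11575), -1))) = Add(Mul(-31357, Pow(22485, -1)), Mul(Mul(Rational(20, 3), Pow(22, -1)), Pow(Add(-3229, -11575), -1))) = Add(Mul(-31357, Rational(1, 22485)), Mul(Mul(Rational(20, 3), Rational(1, 22)), Pow(-14804, -1))) = Add(Rational(-31357, 22485), Mul(Rational(10, 33), Rational(-1, 14804))) = Add(Rational(-31357, 22485), Rational(-5, 244266)) = Rational(-2553187129, 1830773670)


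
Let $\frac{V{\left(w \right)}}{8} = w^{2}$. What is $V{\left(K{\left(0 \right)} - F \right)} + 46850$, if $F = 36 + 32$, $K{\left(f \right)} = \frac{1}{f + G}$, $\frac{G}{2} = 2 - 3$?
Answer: $84388$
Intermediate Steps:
$G = -2$ ($G = 2 \left(2 - 3\right) = 2 \left(-1\right) = -2$)
$K{\left(f \right)} = \frac{1}{-2 + f}$ ($K{\left(f \right)} = \frac{1}{f - 2} = \frac{1}{-2 + f}$)
$F = 68$
$V{\left(w \right)} = 8 w^{2}$
$V{\left(K{\left(0 \right)} - F \right)} + 46850 = 8 \left(\frac{1}{-2 + 0} - 68\right)^{2} + 46850 = 8 \left(\frac{1}{-2} - 68\right)^{2} + 46850 = 8 \left(- \frac{1}{2} - 68\right)^{2} + 46850 = 8 \left(- \frac{137}{2}\right)^{2} + 46850 = 8 \cdot \frac{18769}{4} + 46850 = 37538 + 46850 = 84388$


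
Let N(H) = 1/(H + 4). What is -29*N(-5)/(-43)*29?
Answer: -841/43 ≈ -19.558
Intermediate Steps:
N(H) = 1/(4 + H)
-29*N(-5)/(-43)*29 = -29/((4 - 5)*(-43))*29 = -29*(-1)/((-1)*43)*29 = -(-29)*(-1)/43*29 = -29*1/43*29 = -29/43*29 = -841/43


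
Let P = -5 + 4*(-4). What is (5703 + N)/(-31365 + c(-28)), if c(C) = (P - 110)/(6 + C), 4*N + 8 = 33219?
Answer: -616253/1379798 ≈ -0.44663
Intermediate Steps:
N = 33211/4 (N = -2 + (1/4)*33219 = -2 + 33219/4 = 33211/4 ≈ 8302.8)
P = -21 (P = -5 - 16 = -21)
c(C) = -131/(6 + C) (c(C) = (-21 - 110)/(6 + C) = -131/(6 + C))
(5703 + N)/(-31365 + c(-28)) = (5703 + 33211/4)/(-31365 - 131/(6 - 28)) = 56023/(4*(-31365 - 131/(-22))) = 56023/(4*(-31365 - 131*(-1/22))) = 56023/(4*(-31365 + 131/22)) = 56023/(4*(-689899/22)) = (56023/4)*(-22/689899) = -616253/1379798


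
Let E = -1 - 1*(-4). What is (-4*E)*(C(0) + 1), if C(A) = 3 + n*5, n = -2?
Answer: 72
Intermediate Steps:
E = 3 (E = -1 + 4 = 3)
C(A) = -7 (C(A) = 3 - 2*5 = 3 - 10 = -7)
(-4*E)*(C(0) + 1) = (-4*3)*(-7 + 1) = -12*(-6) = 72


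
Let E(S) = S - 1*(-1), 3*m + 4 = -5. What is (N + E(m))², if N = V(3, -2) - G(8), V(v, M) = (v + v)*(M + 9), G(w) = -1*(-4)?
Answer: 1296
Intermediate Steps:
m = -3 (m = -4/3 + (⅓)*(-5) = -4/3 - 5/3 = -3)
G(w) = 4
V(v, M) = 2*v*(9 + M) (V(v, M) = (2*v)*(9 + M) = 2*v*(9 + M))
E(S) = 1 + S (E(S) = S + 1 = 1 + S)
N = 38 (N = 2*3*(9 - 2) - 1*4 = 2*3*7 - 4 = 42 - 4 = 38)
(N + E(m))² = (38 + (1 - 3))² = (38 - 2)² = 36² = 1296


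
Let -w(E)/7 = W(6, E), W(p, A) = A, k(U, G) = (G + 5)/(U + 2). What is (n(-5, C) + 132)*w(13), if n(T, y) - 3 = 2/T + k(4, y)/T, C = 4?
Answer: -122213/10 ≈ -12221.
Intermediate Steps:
k(U, G) = (5 + G)/(2 + U)
w(E) = -7*E
n(T, y) = 3 + 2/T + (⅚ + y/6)/T (n(T, y) = 3 + (2/T + ((5 + y)/(2 + 4))/T) = 3 + (2/T + ((5 + y)/6)/T) = 3 + (2/T + (⅚ + y/6)/T) = 3 + 2/T + (⅚ + y/6)/T)
(n(-5, C) + 132)*w(13) = ((⅙)*(17 + 4 + 18*(-5))/(-5) + 132)*(-7*13) = ((⅙)*(-⅕)*(17 + 4 - 90) + 132)*(-91) = ((⅙)*(-⅕)*(-69) + 132)*(-91) = (23/10 + 132)*(-91) = (1343/10)*(-91) = -122213/10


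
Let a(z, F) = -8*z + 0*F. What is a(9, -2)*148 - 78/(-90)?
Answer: -159827/15 ≈ -10655.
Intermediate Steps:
a(z, F) = -8*z (a(z, F) = -8*z + 0 = -8*z)
a(9, -2)*148 - 78/(-90) = -8*9*148 - 78/(-90) = -72*148 - 78*(-1/90) = -10656 + 13/15 = -159827/15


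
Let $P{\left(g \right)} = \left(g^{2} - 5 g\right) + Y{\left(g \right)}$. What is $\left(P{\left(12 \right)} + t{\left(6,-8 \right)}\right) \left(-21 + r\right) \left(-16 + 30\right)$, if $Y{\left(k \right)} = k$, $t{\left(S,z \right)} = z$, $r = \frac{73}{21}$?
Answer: $- \frac{64768}{3} \approx -21589.0$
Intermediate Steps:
$r = \frac{73}{21}$ ($r = 73 \cdot \frac{1}{21} = \frac{73}{21} \approx 3.4762$)
$P{\left(g \right)} = g^{2} - 4 g$ ($P{\left(g \right)} = \left(g^{2} - 5 g\right) + g = g^{2} - 4 g$)
$\left(P{\left(12 \right)} + t{\left(6,-8 \right)}\right) \left(-21 + r\right) \left(-16 + 30\right) = \left(12 \left(-4 + 12\right) - 8\right) \left(-21 + \frac{73}{21}\right) \left(-16 + 30\right) = \left(12 \cdot 8 - 8\right) \left(\left(- \frac{368}{21}\right) 14\right) = \left(96 - 8\right) \left(- \frac{736}{3}\right) = 88 \left(- \frac{736}{3}\right) = - \frac{64768}{3}$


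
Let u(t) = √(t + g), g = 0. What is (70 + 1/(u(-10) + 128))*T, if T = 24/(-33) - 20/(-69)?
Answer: 332*(-70*√10 + 8961*I)/(759*(√10 - 128*I)) ≈ -30.623 + 8.4374e-5*I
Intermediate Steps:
T = -332/759 (T = 24*(-1/33) - 20*(-1/69) = -8/11 + 20/69 = -332/759 ≈ -0.43742)
u(t) = √t (u(t) = √(t + 0) = √t)
(70 + 1/(u(-10) + 128))*T = (70 + 1/(√(-10) + 128))*(-332/759) = (70 + 1/(I*√10 + 128))*(-332/759) = (70 + 1/(128 + I*√10))*(-332/759) = -23240/759 - 332/(759*(128 + I*√10))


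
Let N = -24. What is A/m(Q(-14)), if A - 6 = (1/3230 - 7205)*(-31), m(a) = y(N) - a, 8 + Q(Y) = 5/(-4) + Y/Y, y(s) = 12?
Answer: 480970666/43605 ≈ 11030.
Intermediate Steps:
Q(Y) = -33/4 (Q(Y) = -8 + (5/(-4) + Y/Y) = -8 + (5*(-1/4) + 1) = -8 + (-5/4 + 1) = -8 - 1/4 = -33/4)
m(a) = 12 - a
A = 721455999/3230 (A = 6 + (1/3230 - 7205)*(-31) = 6 - 23272149/3230*(-31) = 6 + 721436619/3230 = 721455999/3230 ≈ 2.2336e+5)
A/m(Q(-14)) = 721455999/(3230*(12 - 1*(-33/4))) = 721455999/(3230*(12 + 33/4)) = 721455999/(3230*(81/4)) = (721455999/3230)*(4/81) = 480970666/43605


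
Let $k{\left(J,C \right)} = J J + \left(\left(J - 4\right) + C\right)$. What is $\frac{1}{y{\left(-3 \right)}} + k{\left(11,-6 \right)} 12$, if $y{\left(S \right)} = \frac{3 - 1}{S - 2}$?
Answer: $\frac{2923}{2} \approx 1461.5$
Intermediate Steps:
$y{\left(S \right)} = \frac{2}{-2 + S}$
$k{\left(J,C \right)} = -4 + C + J + J^{2}$ ($k{\left(J,C \right)} = J^{2} + \left(\left(-4 + J\right) + C\right) = J^{2} + \left(-4 + C + J\right) = -4 + C + J + J^{2}$)
$\frac{1}{y{\left(-3 \right)}} + k{\left(11,-6 \right)} 12 = \frac{1}{2 \frac{1}{-2 - 3}} + \left(-4 - 6 + 11 + 11^{2}\right) 12 = \frac{1}{2 \frac{1}{-5}} + \left(-4 - 6 + 11 + 121\right) 12 = \frac{1}{2 \left(- \frac{1}{5}\right)} + 122 \cdot 12 = \frac{1}{- \frac{2}{5}} + 1464 = - \frac{5}{2} + 1464 = \frac{2923}{2}$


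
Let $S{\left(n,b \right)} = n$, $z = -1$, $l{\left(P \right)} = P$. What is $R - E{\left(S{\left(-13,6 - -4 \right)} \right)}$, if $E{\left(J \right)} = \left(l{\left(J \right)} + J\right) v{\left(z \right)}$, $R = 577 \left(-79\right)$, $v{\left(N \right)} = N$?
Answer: $-45609$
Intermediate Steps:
$R = -45583$
$E{\left(J \right)} = - 2 J$ ($E{\left(J \right)} = \left(J + J\right) \left(-1\right) = 2 J \left(-1\right) = - 2 J$)
$R - E{\left(S{\left(-13,6 - -4 \right)} \right)} = -45583 - \left(-2\right) \left(-13\right) = -45583 - 26 = -45609$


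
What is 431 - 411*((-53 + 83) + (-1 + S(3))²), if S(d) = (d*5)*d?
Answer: -807595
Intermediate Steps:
S(d) = 5*d² (S(d) = (5*d)*d = 5*d²)
431 - 411*((-53 + 83) + (-1 + S(3))²) = 431 - 411*((-53 + 83) + (-1 + 5*3²)²) = 431 - 411*(30 + (-1 + 5*9)²) = 431 - 411*(30 + (-1 + 45)²) = 431 - 411*(30 + 44²) = 431 - 411*(30 + 1936) = 431 - 411*1966 = 431 - 808026 = -807595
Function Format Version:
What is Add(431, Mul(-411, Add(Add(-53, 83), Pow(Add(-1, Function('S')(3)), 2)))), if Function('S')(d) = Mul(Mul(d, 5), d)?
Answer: -807595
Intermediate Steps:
Function('S')(d) = Mul(5, Pow(d, 2)) (Function('S')(d) = Mul(Mul(5, d), d) = Mul(5, Pow(d, 2)))
Add(431, Mul(-411, Add(Add(-53, 83), Pow(Add(-1, Function('S')(3)), 2)))) = Add(431, Mul(-411, Add(Add(-53, 83), Pow(Add(-1, Mul(5, Pow(3, 2))), 2)))) = Add(431, Mul(-411, Add(30, Pow(Add(-1, Mul(5, 9)), 2)))) = Add(431, Mul(-411, Add(30, Pow(Add(-1, 45), 2)))) = Add(431, Mul(-411, Add(30, Pow(44, 2)))) = Add(431, Mul(-411, Add(30, 1936))) = Add(431, Mul(-411, 1966)) = Add(431, -808026) = -807595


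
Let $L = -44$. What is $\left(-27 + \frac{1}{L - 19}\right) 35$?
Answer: $- \frac{8510}{9} \approx -945.56$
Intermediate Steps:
$\left(-27 + \frac{1}{L - 19}\right) 35 = \left(-27 + \frac{1}{-44 - 19}\right) 35 = \left(-27 + \frac{1}{-63}\right) 35 = \left(-27 - \frac{1}{63}\right) 35 = \left(- \frac{1702}{63}\right) 35 = - \frac{8510}{9}$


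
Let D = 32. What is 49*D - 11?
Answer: 1557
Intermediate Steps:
49*D - 11 = 49*32 - 11 = 1568 - 11 = 1557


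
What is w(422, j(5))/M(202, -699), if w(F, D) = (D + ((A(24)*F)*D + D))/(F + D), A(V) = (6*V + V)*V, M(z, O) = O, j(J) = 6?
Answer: -850753/24931 ≈ -34.124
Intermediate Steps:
A(V) = 7*V² (A(V) = (7*V)*V = 7*V²)
w(F, D) = (2*D + 4032*D*F)/(D + F) (w(F, D) = (D + (((7*24²)*F)*D + D))/(F + D) = (D + (((7*576)*F)*D + D))/(D + F) = (D + ((4032*F)*D + D))/(D + F) = (D + (4032*D*F + D))/(D + F) = (D + (D + 4032*D*F))/(D + F) = (2*D + 4032*D*F)/(D + F))
w(422, j(5))/M(202, -699) = (2*6*(1 + 2016*422)/(6 + 422))/(-699) = (2*6*(1 + 850752)/428)*(-1/699) = (2*6*(1/428)*850753)*(-1/699) = (2552259/107)*(-1/699) = -850753/24931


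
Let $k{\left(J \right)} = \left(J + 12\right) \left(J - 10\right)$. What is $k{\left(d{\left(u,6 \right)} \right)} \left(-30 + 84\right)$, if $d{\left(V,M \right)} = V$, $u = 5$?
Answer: $-4590$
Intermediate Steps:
$k{\left(J \right)} = \left(-10 + J\right) \left(12 + J\right)$ ($k{\left(J \right)} = \left(12 + J\right) \left(-10 + J\right) = \left(-10 + J\right) \left(12 + J\right)$)
$k{\left(d{\left(u,6 \right)} \right)} \left(-30 + 84\right) = \left(-120 + 5^{2} + 2 \cdot 5\right) \left(-30 + 84\right) = \left(-120 + 25 + 10\right) 54 = \left(-85\right) 54 = -4590$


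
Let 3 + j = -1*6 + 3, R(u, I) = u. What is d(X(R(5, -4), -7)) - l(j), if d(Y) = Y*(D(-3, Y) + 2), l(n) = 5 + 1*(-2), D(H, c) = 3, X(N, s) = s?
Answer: -38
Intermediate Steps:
j = -6 (j = -3 + (-1*6 + 3) = -3 + (-6 + 3) = -3 - 3 = -6)
l(n) = 3 (l(n) = 5 - 2 = 3)
d(Y) = 5*Y (d(Y) = Y*(3 + 2) = Y*5 = 5*Y)
d(X(R(5, -4), -7)) - l(j) = 5*(-7) - 1*3 = -35 - 3 = -38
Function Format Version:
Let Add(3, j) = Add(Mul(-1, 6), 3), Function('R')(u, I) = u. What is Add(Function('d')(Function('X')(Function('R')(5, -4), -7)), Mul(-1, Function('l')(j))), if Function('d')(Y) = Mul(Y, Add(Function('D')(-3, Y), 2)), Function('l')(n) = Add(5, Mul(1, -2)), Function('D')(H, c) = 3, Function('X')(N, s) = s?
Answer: -38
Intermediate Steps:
j = -6 (j = Add(-3, Add(Mul(-1, 6), 3)) = Add(-3, Add(-6, 3)) = Add(-3, -3) = -6)
Function('l')(n) = 3 (Function('l')(n) = Add(5, -2) = 3)
Function('d')(Y) = Mul(5, Y) (Function('d')(Y) = Mul(Y, Add(3, 2)) = Mul(Y, 5) = Mul(5, Y))
Add(Function('d')(Function('X')(Function('R')(5, -4), -7)), Mul(-1, Function('l')(j))) = Add(Mul(5, -7), Mul(-1, 3)) = Add(-35, -3) = -38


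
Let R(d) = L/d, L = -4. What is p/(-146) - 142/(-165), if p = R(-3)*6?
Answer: 9706/12045 ≈ 0.80581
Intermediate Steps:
R(d) = -4/d
p = 8 (p = -4/(-3)*6 = -4*(-⅓)*6 = (4/3)*6 = 8)
p/(-146) - 142/(-165) = 8/(-146) - 142/(-165) = 8*(-1/146) - 142*(-1/165) = -4/73 + 142/165 = 9706/12045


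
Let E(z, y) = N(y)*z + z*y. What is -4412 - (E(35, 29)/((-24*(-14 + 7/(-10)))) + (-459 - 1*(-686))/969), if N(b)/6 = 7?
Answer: -359711545/81396 ≈ -4419.3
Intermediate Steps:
N(b) = 42 (N(b) = 6*7 = 42)
E(z, y) = 42*z + y*z (E(z, y) = 42*z + z*y = 42*z + y*z)
-4412 - (E(35, 29)/((-24*(-14 + 7/(-10)))) + (-459 - 1*(-686))/969) = -4412 - ((35*(42 + 29))/((-24*(-14 + 7/(-10)))) + (-459 - 1*(-686))/969) = -4412 - ((35*71)/((-24*(-14 + 7*(-⅒)))) + (-459 + 686)*(1/969)) = -4412 - (2485/((-24*(-14 - 7/10))) + 227*(1/969)) = -4412 - (2485/((-24*(-147/10))) + 227/969) = -4412 - (2485/(1764/5) + 227/969) = -4412 - (2485*(5/1764) + 227/969) = -4412 - (1775/252 + 227/969) = -4412 - 1*592393/81396 = -4412 - 592393/81396 = -359711545/81396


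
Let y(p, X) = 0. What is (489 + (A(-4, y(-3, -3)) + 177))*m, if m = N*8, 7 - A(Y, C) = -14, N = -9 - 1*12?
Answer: -115416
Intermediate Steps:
N = -21 (N = -9 - 12 = -21)
A(Y, C) = 21 (A(Y, C) = 7 - 1*(-14) = 7 + 14 = 21)
m = -168 (m = -21*8 = -168)
(489 + (A(-4, y(-3, -3)) + 177))*m = (489 + (21 + 177))*(-168) = (489 + 198)*(-168) = 687*(-168) = -115416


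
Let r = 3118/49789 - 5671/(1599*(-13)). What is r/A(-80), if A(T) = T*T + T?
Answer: 69433457/1308194423952 ≈ 5.3076e-5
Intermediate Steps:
A(T) = T + T² (A(T) = T² + T = T + T²)
r = 347167285/1034963943 (r = 3118*(1/49789) - 5671/(-20787) = 3118/49789 - 5671*(-1/20787) = 3118/49789 + 5671/20787 = 347167285/1034963943 ≈ 0.33544)
r/A(-80) = 347167285/(1034963943*((-80*(1 - 80)))) = 347167285/(1034963943*((-80*(-79)))) = (347167285/1034963943)/6320 = (347167285/1034963943)*(1/6320) = 69433457/1308194423952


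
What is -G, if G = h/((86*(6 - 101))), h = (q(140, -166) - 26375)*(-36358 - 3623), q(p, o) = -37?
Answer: 527989086/4085 ≈ 1.2925e+5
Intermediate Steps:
h = 1055978172 (h = (-37 - 26375)*(-36358 - 3623) = -26412*(-39981) = 1055978172)
G = -527989086/4085 (G = 1055978172/((86*(6 - 101))) = 1055978172/((86*(-95))) = 1055978172/(-8170) = 1055978172*(-1/8170) = -527989086/4085 ≈ -1.2925e+5)
-G = -1*(-527989086/4085) = 527989086/4085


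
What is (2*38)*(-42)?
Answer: -3192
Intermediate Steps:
(2*38)*(-42) = 76*(-42) = -3192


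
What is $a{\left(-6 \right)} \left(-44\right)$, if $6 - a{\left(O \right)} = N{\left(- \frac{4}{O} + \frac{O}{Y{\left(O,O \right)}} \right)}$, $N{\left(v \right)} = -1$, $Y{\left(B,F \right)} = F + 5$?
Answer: $-308$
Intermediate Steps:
$Y{\left(B,F \right)} = 5 + F$
$a{\left(O \right)} = 7$ ($a{\left(O \right)} = 6 - -1 = 6 + 1 = 7$)
$a{\left(-6 \right)} \left(-44\right) = 7 \left(-44\right) = -308$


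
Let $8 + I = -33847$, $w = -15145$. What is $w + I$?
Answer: $-49000$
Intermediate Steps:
$I = -33855$ ($I = -8 - 33847 = -33855$)
$w + I = -15145 - 33855 = -49000$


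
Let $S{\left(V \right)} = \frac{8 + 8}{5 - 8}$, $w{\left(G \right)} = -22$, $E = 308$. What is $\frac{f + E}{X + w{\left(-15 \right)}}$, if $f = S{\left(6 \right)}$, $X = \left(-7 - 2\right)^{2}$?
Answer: $\frac{908}{177} \approx 5.1299$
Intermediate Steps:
$X = 81$ ($X = \left(-9\right)^{2} = 81$)
$S{\left(V \right)} = - \frac{16}{3}$ ($S{\left(V \right)} = \frac{16}{-3} = 16 \left(- \frac{1}{3}\right) = - \frac{16}{3}$)
$f = - \frac{16}{3} \approx -5.3333$
$\frac{f + E}{X + w{\left(-15 \right)}} = \frac{- \frac{16}{3} + 308}{81 - 22} = \frac{908}{3 \cdot 59} = \frac{908}{3} \cdot \frac{1}{59} = \frac{908}{177}$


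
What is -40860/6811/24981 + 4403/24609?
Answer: 249381837811/1395704282973 ≈ 0.17868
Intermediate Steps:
-40860/6811/24981 + 4403/24609 = -40860*1/6811*(1/24981) + 4403*(1/24609) = -40860/6811*1/24981 + 4403/24609 = -13620/56715197 + 4403/24609 = 249381837811/1395704282973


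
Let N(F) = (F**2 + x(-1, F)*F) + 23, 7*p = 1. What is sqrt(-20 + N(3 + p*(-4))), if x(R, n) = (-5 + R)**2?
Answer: 4*sqrt(295)/7 ≈ 9.8146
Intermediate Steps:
p = 1/7 (p = (1/7)*1 = 1/7 ≈ 0.14286)
N(F) = 23 + F**2 + 36*F (N(F) = (F**2 + (-5 - 1)**2*F) + 23 = (F**2 + (-6)**2*F) + 23 = (F**2 + 36*F) + 23 = 23 + F**2 + 36*F)
sqrt(-20 + N(3 + p*(-4))) = sqrt(-20 + (23 + (3 + (1/7)*(-4))**2 + 36*(3 + (1/7)*(-4)))) = sqrt(-20 + (23 + (3 - 4/7)**2 + 36*(3 - 4/7))) = sqrt(-20 + (23 + (17/7)**2 + 36*(17/7))) = sqrt(-20 + (23 + 289/49 + 612/7)) = sqrt(-20 + 5700/49) = sqrt(4720/49) = 4*sqrt(295)/7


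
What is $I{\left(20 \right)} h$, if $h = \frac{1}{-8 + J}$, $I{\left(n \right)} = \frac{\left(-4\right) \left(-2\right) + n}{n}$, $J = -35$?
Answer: $- \frac{7}{215} \approx -0.032558$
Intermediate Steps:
$I{\left(n \right)} = \frac{8 + n}{n}$
$h = - \frac{1}{43}$ ($h = \frac{1}{-8 - 35} = \frac{1}{-43} = - \frac{1}{43} \approx -0.023256$)
$I{\left(20 \right)} h = \frac{8 + 20}{20} \left(- \frac{1}{43}\right) = \frac{1}{20} \cdot 28 \left(- \frac{1}{43}\right) = \frac{7}{5} \left(- \frac{1}{43}\right) = - \frac{7}{215}$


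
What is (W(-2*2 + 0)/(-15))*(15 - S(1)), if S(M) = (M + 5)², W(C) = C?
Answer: -28/5 ≈ -5.6000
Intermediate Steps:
S(M) = (5 + M)²
(W(-2*2 + 0)/(-15))*(15 - S(1)) = ((-2*2 + 0)/(-15))*(15 - (5 + 1)²) = ((-4 + 0)*(-1/15))*(15 - 1*6²) = (-4*(-1/15))*(15 - 1*36) = 4*(15 - 36)/15 = (4/15)*(-21) = -28/5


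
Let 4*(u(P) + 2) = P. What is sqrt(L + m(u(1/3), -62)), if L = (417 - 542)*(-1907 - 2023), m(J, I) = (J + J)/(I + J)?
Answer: 2*sqrt(72249251633)/767 ≈ 700.89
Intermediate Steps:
u(P) = -2 + P/4
m(J, I) = 2*J/(I + J) (m(J, I) = (2*J)/(I + J) = 2*J/(I + J))
L = 491250 (L = -125*(-3930) = 491250)
sqrt(L + m(u(1/3), -62)) = sqrt(491250 + 2*(-2 + (1/4)/3)/(-62 + (-2 + (1/4)/3))) = sqrt(491250 + 2*(-2 + (1/4)*(1/3))/(-62 + (-2 + (1/4)*(1/3)))) = sqrt(491250 + 2*(-2 + 1/12)/(-62 + (-2 + 1/12))) = sqrt(491250 + 2*(-23/12)/(-62 - 23/12)) = sqrt(491250 + 2*(-23/12)/(-767/12)) = sqrt(491250 + 2*(-23/12)*(-12/767)) = sqrt(491250 + 46/767) = sqrt(376788796/767) = 2*sqrt(72249251633)/767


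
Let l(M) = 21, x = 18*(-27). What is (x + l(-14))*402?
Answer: -186930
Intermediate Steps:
x = -486
(x + l(-14))*402 = (-486 + 21)*402 = -465*402 = -186930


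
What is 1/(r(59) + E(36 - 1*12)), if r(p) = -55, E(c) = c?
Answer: -1/31 ≈ -0.032258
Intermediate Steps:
1/(r(59) + E(36 - 1*12)) = 1/(-55 + (36 - 1*12)) = 1/(-55 + (36 - 12)) = 1/(-55 + 24) = 1/(-31) = -1/31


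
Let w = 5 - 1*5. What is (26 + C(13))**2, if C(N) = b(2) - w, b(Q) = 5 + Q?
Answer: 1089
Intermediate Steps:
w = 0 (w = 5 - 5 = 0)
C(N) = 7 (C(N) = (5 + 2) - 1*0 = 7 + 0 = 7)
(26 + C(13))**2 = (26 + 7)**2 = 33**2 = 1089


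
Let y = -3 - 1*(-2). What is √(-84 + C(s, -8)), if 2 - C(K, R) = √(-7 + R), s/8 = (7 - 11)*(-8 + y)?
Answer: √(-82 - I*√15) ≈ 0.2138 - 9.0579*I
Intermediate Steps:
y = -1 (y = -3 + 2 = -1)
s = 288 (s = 8*((7 - 11)*(-8 - 1)) = 8*(-4*(-9)) = 8*36 = 288)
C(K, R) = 2 - √(-7 + R)
√(-84 + C(s, -8)) = √(-84 + (2 - √(-7 - 8))) = √(-84 + (2 - √(-15))) = √(-84 + (2 - I*√15)) = √(-82 - I*√15)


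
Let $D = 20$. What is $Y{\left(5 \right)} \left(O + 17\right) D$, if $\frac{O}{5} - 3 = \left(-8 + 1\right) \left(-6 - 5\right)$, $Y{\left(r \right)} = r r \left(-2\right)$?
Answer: $-417000$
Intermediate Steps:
$Y{\left(r \right)} = - 2 r^{2}$ ($Y{\left(r \right)} = r^{2} \left(-2\right) = - 2 r^{2}$)
$O = 400$ ($O = 15 + 5 \left(-8 + 1\right) \left(-6 - 5\right) = 15 + 5 \left(\left(-7\right) \left(-11\right)\right) = 15 + 5 \cdot 77 = 15 + 385 = 400$)
$Y{\left(5 \right)} \left(O + 17\right) D = - 2 \cdot 5^{2} \left(400 + 17\right) 20 = \left(-2\right) 25 \cdot 417 \cdot 20 = \left(-50\right) 8340 = -417000$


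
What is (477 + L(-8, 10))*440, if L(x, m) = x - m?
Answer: 201960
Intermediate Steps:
(477 + L(-8, 10))*440 = (477 + (-8 - 1*10))*440 = (477 + (-8 - 10))*440 = (477 - 18)*440 = 459*440 = 201960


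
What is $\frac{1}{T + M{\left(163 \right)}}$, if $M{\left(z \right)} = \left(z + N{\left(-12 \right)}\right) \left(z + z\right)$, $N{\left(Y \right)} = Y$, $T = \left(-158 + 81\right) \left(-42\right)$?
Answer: $\frac{1}{52460} \approx 1.9062 \cdot 10^{-5}$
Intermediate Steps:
$T = 3234$ ($T = \left(-77\right) \left(-42\right) = 3234$)
$M{\left(z \right)} = 2 z \left(-12 + z\right)$ ($M{\left(z \right)} = \left(z - 12\right) \left(z + z\right) = \left(-12 + z\right) 2 z = 2 z \left(-12 + z\right)$)
$\frac{1}{T + M{\left(163 \right)}} = \frac{1}{3234 + 2 \cdot 163 \left(-12 + 163\right)} = \frac{1}{3234 + 2 \cdot 163 \cdot 151} = \frac{1}{3234 + 49226} = \frac{1}{52460}$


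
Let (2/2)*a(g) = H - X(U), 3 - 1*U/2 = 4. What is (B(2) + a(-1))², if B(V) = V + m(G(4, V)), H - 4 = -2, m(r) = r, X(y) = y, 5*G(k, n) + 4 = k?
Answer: 36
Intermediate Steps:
U = -2 (U = 6 - 2*4 = 6 - 8 = -2)
G(k, n) = -⅘ + k/5
H = 2 (H = 4 - 2 = 2)
a(g) = 4 (a(g) = 2 - 1*(-2) = 2 + 2 = 4)
B(V) = V (B(V) = V + (-⅘ + (⅕)*4) = V + (-⅘ + ⅘) = V + 0 = V)
(B(2) + a(-1))² = (2 + 4)² = 6² = 36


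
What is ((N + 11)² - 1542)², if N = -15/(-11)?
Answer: 28252903396/14641 ≈ 1.9297e+6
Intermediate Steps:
N = 15/11 (N = -15*(-1/11) = 15/11 ≈ 1.3636)
((N + 11)² - 1542)² = ((15/11 + 11)² - 1542)² = ((136/11)² - 1542)² = (18496/121 - 1542)² = (-168086/121)² = 28252903396/14641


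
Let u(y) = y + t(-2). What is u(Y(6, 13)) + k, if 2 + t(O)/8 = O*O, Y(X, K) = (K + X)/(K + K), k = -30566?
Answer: -794281/26 ≈ -30549.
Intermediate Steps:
Y(X, K) = (K + X)/(2*K) (Y(X, K) = (K + X)/((2*K)) = (K + X)*(1/(2*K)) = (K + X)/(2*K))
t(O) = -16 + 8*O² (t(O) = -16 + 8*(O*O) = -16 + 8*O²)
u(y) = 16 + y (u(y) = y + (-16 + 8*(-2)²) = y + (-16 + 8*4) = y + (-16 + 32) = y + 16 = 16 + y)
u(Y(6, 13)) + k = (16 + (½)*(13 + 6)/13) - 30566 = (16 + (½)*(1/13)*19) - 30566 = (16 + 19/26) - 30566 = 435/26 - 30566 = -794281/26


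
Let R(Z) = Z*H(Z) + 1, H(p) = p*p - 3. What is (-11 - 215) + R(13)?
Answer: 1933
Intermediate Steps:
H(p) = -3 + p² (H(p) = p² - 3 = -3 + p²)
R(Z) = 1 + Z*(-3 + Z²) (R(Z) = Z*(-3 + Z²) + 1 = 1 + Z*(-3 + Z²))
(-11 - 215) + R(13) = (-11 - 215) + (1 + 13*(-3 + 13²)) = -226 + (1 + 13*(-3 + 169)) = -226 + (1 + 13*166) = -226 + (1 + 2158) = -226 + 2159 = 1933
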